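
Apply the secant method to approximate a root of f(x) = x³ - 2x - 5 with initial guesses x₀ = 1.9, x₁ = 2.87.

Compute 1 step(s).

f(x) = x³ - 2x - 5
x₀ = 1.9, x₁ = 2.87

Secant formula: x_{n+1} = x_n - f(x_n)(x_n - x_{n-1})/(f(x_n) - f(x_{n-1}))

Iteration 1:
  f(1.900000) = -1.941000
  f(2.870000) = 12.899903
  x_2 = 2.870000 - 12.899903×(2.870000 - 1.900000)/(12.899903 - (-1.941000))
       = 2.026864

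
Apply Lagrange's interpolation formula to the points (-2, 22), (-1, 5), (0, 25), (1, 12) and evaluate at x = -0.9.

Lagrange interpolation formula:
P(x) = Σ yᵢ × Lᵢ(x)
where Lᵢ(x) = Π_{j≠i} (x - xⱼ)/(xᵢ - xⱼ)

L_0(-0.9) = (-0.9 - (-1))/(-2 - (-1)) × (-0.9 - 0)/(-2 - 0) × (-0.9 - 1)/(-2 - 1) = -0.028500
L_1(-0.9) = (-0.9 - (-2))/(-1 - (-2)) × (-0.9 - 0)/(-1 - 0) × (-0.9 - 1)/(-1 - 1) = 0.940500
L_2(-0.9) = (-0.9 - (-2))/(0 - (-2)) × (-0.9 - (-1))/(0 - (-1)) × (-0.9 - 1)/(0 - 1) = 0.104500
L_3(-0.9) = (-0.9 - (-2))/(1 - (-2)) × (-0.9 - (-1))/(1 - (-1)) × (-0.9 - 0)/(1 - 0) = -0.016500

P(-0.9) = 22×L_0(-0.9) + 5×L_1(-0.9) + 25×L_2(-0.9) + 12×L_3(-0.9)
P(-0.9) = 6.490000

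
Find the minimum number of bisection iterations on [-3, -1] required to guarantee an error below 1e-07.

We need (b-a)/2^n ≤ 1e-07
(-1 - (-3))/2^n ≤ 1e-07
2/2^n ≤ 1e-07
2^n ≥ 20000000
n ≥ log₂(20000000) = 24.25
n ≥ 25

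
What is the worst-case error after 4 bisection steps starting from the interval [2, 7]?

Bisection error bound: |error| ≤ (b-a)/2^n
|error| ≤ (7 - 2)/2^4 = 5/2^4
|error| ≤ 0.3125000000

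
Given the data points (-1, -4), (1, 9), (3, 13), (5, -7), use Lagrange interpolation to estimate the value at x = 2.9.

Lagrange interpolation formula:
P(x) = Σ yᵢ × Lᵢ(x)
where Lᵢ(x) = Π_{j≠i} (x - xⱼ)/(xᵢ - xⱼ)

L_0(2.9) = (2.9 - 1)/(-1 - 1) × (2.9 - 3)/(-1 - 3) × (2.9 - 5)/(-1 - 5) = -0.008313
L_1(2.9) = (2.9 - (-1))/(1 - (-1)) × (2.9 - 3)/(1 - 3) × (2.9 - 5)/(1 - 5) = 0.051188
L_2(2.9) = (2.9 - (-1))/(3 - (-1)) × (2.9 - 1)/(3 - 1) × (2.9 - 5)/(3 - 5) = 0.972562
L_3(2.9) = (2.9 - (-1))/(5 - (-1)) × (2.9 - 1)/(5 - 1) × (2.9 - 3)/(5 - 3) = -0.015438

P(2.9) = (-4)×L_0(2.9) + 9×L_1(2.9) + 13×L_2(2.9) + (-7)×L_3(2.9)
P(2.9) = 13.245313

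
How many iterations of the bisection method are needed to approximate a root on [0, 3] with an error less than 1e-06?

We need (b-a)/2^n ≤ 1e-06
(3 - 0)/2^n ≤ 1e-06
3/2^n ≤ 1e-06
2^n ≥ 3000000
n ≥ log₂(3000000) = 21.52
n ≥ 22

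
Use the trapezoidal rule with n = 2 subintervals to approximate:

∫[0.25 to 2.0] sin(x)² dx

f(x) = sin(x)²
a = 0.25, b = 2.0, n = 2
h = (b - a)/n = 0.875000

Trapezoidal rule: (h/2)[f(x₀) + 2f(x₁) + 2f(x₂) + ... + f(xₙ)]

x_0 = 0.2500, f(x_0) = 0.061209, coefficient = 1
x_1 = 1.1250, f(x_1) = 0.814087, coefficient = 2
x_2 = 2.0000, f(x_2) = 0.826822, coefficient = 1

I ≈ (0.875000/2) × 2.516204 = 1.100839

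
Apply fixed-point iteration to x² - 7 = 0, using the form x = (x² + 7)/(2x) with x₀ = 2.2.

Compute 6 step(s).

Equation: x² - 7 = 0
Fixed-point form: x = (x² + 7)/(2x)
x₀ = 2.2

x_1 = g(2.200000) = 2.690909
x_2 = g(2.690909) = 2.646130
x_3 = g(2.646130) = 2.645751
x_4 = g(2.645751) = 2.645751
x_5 = g(2.645751) = 2.645751
x_6 = g(2.645751) = 2.645751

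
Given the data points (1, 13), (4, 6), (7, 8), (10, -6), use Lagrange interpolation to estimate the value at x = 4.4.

Lagrange interpolation formula:
P(x) = Σ yᵢ × Lᵢ(x)
where Lᵢ(x) = Π_{j≠i} (x - xⱼ)/(xᵢ - xⱼ)

L_0(4.4) = (4.4 - 4)/(1 - 4) × (4.4 - 7)/(1 - 7) × (4.4 - 10)/(1 - 10) = -0.035951
L_1(4.4) = (4.4 - 1)/(4 - 1) × (4.4 - 7)/(4 - 7) × (4.4 - 10)/(4 - 10) = 0.916741
L_2(4.4) = (4.4 - 1)/(7 - 1) × (4.4 - 4)/(7 - 4) × (4.4 - 10)/(7 - 10) = 0.141037
L_3(4.4) = (4.4 - 1)/(10 - 1) × (4.4 - 4)/(10 - 4) × (4.4 - 7)/(10 - 7) = -0.021827

P(4.4) = 13×L_0(4.4) + 6×L_1(4.4) + 8×L_2(4.4) + (-6)×L_3(4.4)
P(4.4) = 6.292346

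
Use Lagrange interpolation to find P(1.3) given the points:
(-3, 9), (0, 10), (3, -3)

Lagrange interpolation formula:
P(x) = Σ yᵢ × Lᵢ(x)
where Lᵢ(x) = Π_{j≠i} (x - xⱼ)/(xᵢ - xⱼ)

L_0(1.3) = (1.3 - 0)/(-3 - 0) × (1.3 - 3)/(-3 - 3) = -0.122778
L_1(1.3) = (1.3 - (-3))/(0 - (-3)) × (1.3 - 3)/(0 - 3) = 0.812222
L_2(1.3) = (1.3 - (-3))/(3 - (-3)) × (1.3 - 0)/(3 - 0) = 0.310556

P(1.3) = 9×L_0(1.3) + 10×L_1(1.3) + (-3)×L_2(1.3)
P(1.3) = 6.085556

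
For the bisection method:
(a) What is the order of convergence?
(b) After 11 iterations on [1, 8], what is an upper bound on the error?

(a) Bisection has linear (order 1) convergence; the error is halved each step.

(b) Error bound = (b-a)/2^n = (8 - 1)/2^{11}
    = 7/2^{11}

(a) 1 (linear); (b) error ≤ 3.42e-03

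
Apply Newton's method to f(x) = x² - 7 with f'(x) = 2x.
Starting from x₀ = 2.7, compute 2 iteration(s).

f(x) = x² - 7
f'(x) = 2x
x₀ = 2.7

Newton-Raphson formula: x_{n+1} = x_n - f(x_n)/f'(x_n)

Iteration 1:
  f(2.700000) = 0.290000
  f'(2.700000) = 5.400000
  x_1 = 2.700000 - 0.290000/5.400000 = 2.646296
Iteration 2:
  f(2.646296) = 0.002884
  f'(2.646296) = 5.292593
  x_2 = 2.646296 - 0.002884/5.292593 = 2.645751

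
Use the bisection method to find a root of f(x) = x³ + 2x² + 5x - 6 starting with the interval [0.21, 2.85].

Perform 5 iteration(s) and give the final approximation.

f(x) = x³ + 2x² + 5x - 6
Initial interval: [0.21, 2.85]

Iteration 1:
  c_1 = (0.210000 + 2.850000)/2 = 1.530000
  f(c_1) = f(1.530000) = 9.913377
  f(a) × f(c) < 0, new interval: [0.210000, 1.530000]
Iteration 2:
  c_2 = (0.210000 + 1.530000)/2 = 0.870000
  f(c_2) = f(0.870000) = 0.522303
  f(a) × f(c) < 0, new interval: [0.210000, 0.870000]
Iteration 3:
  c_3 = (0.210000 + 0.870000)/2 = 0.540000
  f(c_3) = f(0.540000) = -2.559336
  f(a) × f(c) ≥ 0, new interval: [0.540000, 0.870000]
Iteration 4:
  c_4 = (0.540000 + 0.870000)/2 = 0.705000
  f(c_4) = f(0.705000) = -1.130547
  f(a) × f(c) ≥ 0, new interval: [0.705000, 0.870000]
Iteration 5:
  c_5 = (0.705000 + 0.870000)/2 = 0.787500
  f(c_5) = f(0.787500) = -0.333814
  f(a) × f(c) ≥ 0, new interval: [0.787500, 0.870000]

After 5 iteration(s), the approximation is c_5 = 0.787500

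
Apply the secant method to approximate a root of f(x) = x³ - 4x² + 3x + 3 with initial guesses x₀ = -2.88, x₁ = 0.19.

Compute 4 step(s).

f(x) = x³ - 4x² + 3x + 3
x₀ = -2.88, x₁ = 0.19

Secant formula: x_{n+1} = x_n - f(x_n)(x_n - x_{n-1})/(f(x_n) - f(x_{n-1}))

Iteration 1:
  f(-2.880000) = -62.705472
  f(0.190000) = 3.432459
  x_2 = 0.190000 - 3.432459×(0.190000 - (-2.880000))/(3.432459 - (-62.705472))
       = 0.030672
Iteration 2:
  f(0.190000) = 3.432459
  f(0.030672) = 3.088281
  x_3 = 0.030672 - 3.088281×(0.030672 - 0.190000)/(3.088281 - 3.432459)
       = -1.398968
Iteration 3:
  f(0.030672) = 3.088281
  f(-1.398968) = -11.763278
  x_4 = -1.398968 - (-11.763278)×(-1.398968 - 0.030672)/(-11.763278 - 3.088281)
       = -0.266612
Iteration 4:
  f(-1.398968) = -11.763278
  f(-0.266612) = 1.896884
  x_5 = -0.266612 - 1.896884×(-0.266612 - (-1.398968))/(1.896884 - (-11.763278))
       = -0.423854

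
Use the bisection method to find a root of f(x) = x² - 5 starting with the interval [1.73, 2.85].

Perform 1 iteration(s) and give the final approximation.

f(x) = x² - 5
Initial interval: [1.73, 2.85]

Iteration 1:
  c_1 = (1.730000 + 2.850000)/2 = 2.290000
  f(c_1) = f(2.290000) = 0.244100
  f(a) × f(c) < 0, new interval: [1.730000, 2.290000]

After 1 iteration(s), the approximation is c_1 = 2.290000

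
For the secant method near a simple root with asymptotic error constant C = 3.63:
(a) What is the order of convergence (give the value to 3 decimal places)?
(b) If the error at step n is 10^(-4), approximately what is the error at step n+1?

(a) Secant method has superlinear convergence with order φ = (1+√5)/2 ≈ 1.618.
    This means |e_{n+1}| ≈ C|e_n|^1.618.

(b) With |e_n| = 10^(-4) and C = 3.63:
    |e_{n+1}| ≈ 3.63 × (10^(-4))^1.618 = 3.63 × 10^(-6.47)

(a) ≈ 1.618 (golden ratio); (b) |e_{n+1}| ≈ 1.224e-06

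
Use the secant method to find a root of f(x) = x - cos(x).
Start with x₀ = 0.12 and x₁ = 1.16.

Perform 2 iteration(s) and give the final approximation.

f(x) = x - cos(x)
x₀ = 0.12, x₁ = 1.16

Secant formula: x_{n+1} = x_n - f(x_n)(x_n - x_{n-1})/(f(x_n) - f(x_{n-1}))

Iteration 1:
  f(0.120000) = -0.872809
  f(1.160000) = 0.760660
  x_2 = 1.160000 - 0.760660×(1.160000 - 0.120000)/(0.760660 - (-0.872809))
       = 0.675701
Iteration 2:
  f(1.160000) = 0.760660
  f(0.675701) = -0.104567
  x_3 = 0.675701 - (-0.104567)×(0.675701 - 1.160000)/(-0.104567 - 0.760660)
       = 0.734231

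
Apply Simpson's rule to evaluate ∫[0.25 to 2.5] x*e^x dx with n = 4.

f(x) = x*e^x
a = 0.25, b = 2.5, n = 4
h = (b - a)/n = 0.562500

Simpson's rule: (h/3)[f(x₀) + 4f(x₁) + 2f(x₂) + ... + f(xₙ)]

x_0 = 0.2500, f(x_0) = 0.321006, coefficient = 1
x_1 = 0.8125, f(x_1) = 1.830997, coefficient = 4
x_2 = 1.3750, f(x_2) = 5.438230, coefficient = 2
x_3 = 1.9375, f(x_3) = 13.448916, coefficient = 4
x_4 = 2.5000, f(x_4) = 30.456235, coefficient = 1

I ≈ (0.562500/3) × 102.773353 = 19.270004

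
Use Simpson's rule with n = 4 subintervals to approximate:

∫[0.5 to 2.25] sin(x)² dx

f(x) = sin(x)²
a = 0.5, b = 2.25, n = 4
h = (b - a)/n = 0.437500

Simpson's rule: (h/3)[f(x₀) + 4f(x₁) + 2f(x₂) + ... + f(xₙ)]

x_0 = 0.5000, f(x_0) = 0.229849, coefficient = 1
x_1 = 0.9375, f(x_1) = 0.649767, coefficient = 4
x_2 = 1.3750, f(x_2) = 0.962151, coefficient = 2
x_3 = 1.8125, f(x_3) = 0.942708, coefficient = 4
x_4 = 2.2500, f(x_4) = 0.605398, coefficient = 1

I ≈ (0.437500/3) × 9.129449 = 1.331378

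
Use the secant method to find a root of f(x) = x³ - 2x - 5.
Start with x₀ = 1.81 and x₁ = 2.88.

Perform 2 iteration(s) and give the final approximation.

f(x) = x³ - 2x - 5
x₀ = 1.81, x₁ = 2.88

Secant formula: x_{n+1} = x_n - f(x_n)(x_n - x_{n-1})/(f(x_n) - f(x_{n-1}))

Iteration 1:
  f(1.810000) = -2.690259
  f(2.880000) = 13.127872
  x_2 = 2.880000 - 13.127872×(2.880000 - 1.810000)/(13.127872 - (-2.690259))
       = 1.991980
Iteration 2:
  f(2.880000) = 13.127872
  f(1.991980) = -1.079819
  x_3 = 1.991980 - (-1.079819)×(1.991980 - 2.880000)/(-1.079819 - 13.127872)
       = 2.059471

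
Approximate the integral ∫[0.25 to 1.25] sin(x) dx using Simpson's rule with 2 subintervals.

f(x) = sin(x)
a = 0.25, b = 1.25, n = 2
h = (b - a)/n = 0.500000

Simpson's rule: (h/3)[f(x₀) + 4f(x₁) + 2f(x₂) + ... + f(xₙ)]

x_0 = 0.2500, f(x_0) = 0.247404, coefficient = 1
x_1 = 0.7500, f(x_1) = 0.681639, coefficient = 4
x_2 = 1.2500, f(x_2) = 0.948985, coefficient = 1

I ≈ (0.500000/3) × 3.922944 = 0.653824
Exact value: 0.653590
Error: 0.000234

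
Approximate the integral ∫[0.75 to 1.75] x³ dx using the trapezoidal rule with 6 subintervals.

f(x) = x³
a = 0.75, b = 1.75, n = 6
h = (b - a)/n = 0.166667

Trapezoidal rule: (h/2)[f(x₀) + 2f(x₁) + 2f(x₂) + ... + f(xₙ)]

x_0 = 0.7500, f(x_0) = 0.421875, coefficient = 1
x_1 = 0.9167, f(x_1) = 0.770255, coefficient = 2
x_2 = 1.0833, f(x_2) = 1.271412, coefficient = 2
x_3 = 1.2500, f(x_3) = 1.953125, coefficient = 2
x_4 = 1.4167, f(x_4) = 2.843171, coefficient = 2
x_5 = 1.5833, f(x_5) = 3.969329, coefficient = 2
x_6 = 1.7500, f(x_6) = 5.359375, coefficient = 1

I ≈ (0.166667/2) × 27.395833 = 2.282986
Exact value: 2.265625
Error: 0.017361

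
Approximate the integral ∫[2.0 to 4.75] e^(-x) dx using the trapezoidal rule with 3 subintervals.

f(x) = e^(-x)
a = 2.0, b = 4.75, n = 3
h = (b - a)/n = 0.916667

Trapezoidal rule: (h/2)[f(x₀) + 2f(x₁) + 2f(x₂) + ... + f(xₙ)]

x_0 = 2.0000, f(x_0) = 0.135335, coefficient = 1
x_1 = 2.9167, f(x_1) = 0.054114, coefficient = 2
x_2 = 3.8333, f(x_2) = 0.021637, coefficient = 2
x_3 = 4.7500, f(x_3) = 0.008652, coefficient = 1

I ≈ (0.916667/2) × 0.295489 = 0.135433
Exact value: 0.126684
Error: 0.008749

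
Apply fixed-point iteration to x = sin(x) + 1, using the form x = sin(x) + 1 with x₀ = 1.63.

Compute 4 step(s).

Equation: x = sin(x) + 1
Fixed-point form: x = sin(x) + 1
x₀ = 1.63

x_1 = g(1.630000) = 1.998248
x_2 = g(1.998248) = 1.910025
x_3 = g(1.910025) = 1.943012
x_4 = g(1.943012) = 1.931524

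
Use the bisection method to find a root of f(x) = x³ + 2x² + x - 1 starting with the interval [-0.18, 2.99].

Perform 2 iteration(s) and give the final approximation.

f(x) = x³ + 2x² + x - 1
Initial interval: [-0.18, 2.99]

Iteration 1:
  c_1 = (-0.180000 + 2.990000)/2 = 1.405000
  f(c_1) = f(1.405000) = 7.126555
  f(a) × f(c) < 0, new interval: [-0.180000, 1.405000]
Iteration 2:
  c_2 = (-0.180000 + 1.405000)/2 = 0.612500
  f(c_2) = f(0.612500) = 0.592596
  f(a) × f(c) < 0, new interval: [-0.180000, 0.612500]

After 2 iteration(s), the approximation is c_2 = 0.612500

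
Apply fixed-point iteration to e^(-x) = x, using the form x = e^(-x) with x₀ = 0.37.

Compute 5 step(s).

Equation: e^(-x) = x
Fixed-point form: x = e^(-x)
x₀ = 0.37

x_1 = g(0.370000) = 0.690734
x_2 = g(0.690734) = 0.501208
x_3 = g(0.501208) = 0.605798
x_4 = g(0.605798) = 0.545639
x_5 = g(0.545639) = 0.579472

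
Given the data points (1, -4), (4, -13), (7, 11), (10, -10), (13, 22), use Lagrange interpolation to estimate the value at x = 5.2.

Lagrange interpolation formula:
P(x) = Σ yᵢ × Lᵢ(x)
where Lᵢ(x) = Π_{j≠i} (x - xⱼ)/(xᵢ - xⱼ)

L_0(5.2) = (5.2 - 4)/(1 - 4) × (5.2 - 7)/(1 - 7) × (5.2 - 10)/(1 - 10) × (5.2 - 13)/(1 - 13) = -0.041600
L_1(5.2) = (5.2 - 1)/(4 - 1) × (5.2 - 7)/(4 - 7) × (5.2 - 10)/(4 - 10) × (5.2 - 13)/(4 - 13) = 0.582400
L_2(5.2) = (5.2 - 1)/(7 - 1) × (5.2 - 4)/(7 - 4) × (5.2 - 10)/(7 - 10) × (5.2 - 13)/(7 - 13) = 0.582400
L_3(5.2) = (5.2 - 1)/(10 - 1) × (5.2 - 4)/(10 - 4) × (5.2 - 7)/(10 - 7) × (5.2 - 13)/(10 - 13) = -0.145600
L_4(5.2) = (5.2 - 1)/(13 - 1) × (5.2 - 4)/(13 - 4) × (5.2 - 7)/(13 - 7) × (5.2 - 10)/(13 - 10) = 0.022400

P(5.2) = (-4)×L_0(5.2) + (-13)×L_1(5.2) + 11×L_2(5.2) + (-10)×L_3(5.2) + 22×L_4(5.2)
P(5.2) = 0.950400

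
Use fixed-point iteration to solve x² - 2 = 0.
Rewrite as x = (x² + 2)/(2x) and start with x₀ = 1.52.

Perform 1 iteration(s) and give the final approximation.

Equation: x² - 2 = 0
Fixed-point form: x = (x² + 2)/(2x)
x₀ = 1.52

x_1 = g(1.520000) = 1.417895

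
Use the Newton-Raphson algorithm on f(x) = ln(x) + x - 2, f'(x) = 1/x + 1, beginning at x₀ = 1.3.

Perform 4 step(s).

f(x) = ln(x) + x - 2
f'(x) = 1/x + 1
x₀ = 1.3

Newton-Raphson formula: x_{n+1} = x_n - f(x_n)/f'(x_n)

Iteration 1:
  f(1.300000) = -0.437636
  f'(1.300000) = 1.769231
  x_1 = 1.300000 - (-0.437636)/1.769231 = 1.547359
Iteration 2:
  f(1.547359) = -0.016091
  f'(1.547359) = 1.646262
  x_2 = 1.547359 - (-0.016091)/1.646262 = 1.557134
Iteration 3:
  f(1.557134) = -0.000020
  f'(1.557134) = 1.642206
  x_3 = 1.557134 - (-0.000020)/1.642206 = 1.557146
Iteration 4:
  f(1.557146) = 0.000000
  f'(1.557146) = 1.642201
  x_4 = 1.557146 - 0.000000/1.642201 = 1.557146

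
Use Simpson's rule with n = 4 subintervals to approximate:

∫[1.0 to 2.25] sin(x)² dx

f(x) = sin(x)²
a = 1.0, b = 2.25, n = 4
h = (b - a)/n = 0.312500

Simpson's rule: (h/3)[f(x₀) + 4f(x₁) + 2f(x₂) + ... + f(xₙ)]

x_0 = 1.0000, f(x_0) = 0.708073, coefficient = 1
x_1 = 1.3125, f(x_1) = 0.934754, coefficient = 4
x_2 = 1.6250, f(x_2) = 0.997065, coefficient = 2
x_3 = 1.9375, f(x_3) = 0.871449, coefficient = 4
x_4 = 2.2500, f(x_4) = 0.605398, coefficient = 1

I ≈ (0.312500/3) × 10.532411 = 1.097126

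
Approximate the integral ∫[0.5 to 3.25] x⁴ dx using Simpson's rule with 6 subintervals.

f(x) = x⁴
a = 0.5, b = 3.25, n = 6
h = (b - a)/n = 0.458333

Simpson's rule: (h/3)[f(x₀) + 4f(x₁) + 2f(x₂) + ... + f(xₙ)]

x_0 = 0.5000, f(x_0) = 0.062500, coefficient = 1
x_1 = 0.9583, f(x_1) = 0.843464, coefficient = 4
x_2 = 1.4167, f(x_2) = 4.027826, coefficient = 2
x_3 = 1.8750, f(x_3) = 12.359619, coefficient = 4
x_4 = 2.3333, f(x_4) = 29.641975, coefficient = 2
x_5 = 2.7917, f(x_5) = 60.737127, coefficient = 4
x_6 = 3.2500, f(x_6) = 111.566406, coefficient = 1

I ≈ (0.458333/3) × 474.729348 = 72.528095
Exact value: 72.511914
Error: 0.016181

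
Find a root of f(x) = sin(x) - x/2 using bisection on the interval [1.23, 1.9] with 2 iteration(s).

f(x) = sin(x) - x/2
Initial interval: [1.23, 1.9]

Iteration 1:
  c_1 = (1.230000 + 1.900000)/2 = 1.565000
  f(c_1) = f(1.565000) = 0.217483
  f(a) × f(c) ≥ 0, new interval: [1.565000, 1.900000]
Iteration 2:
  c_2 = (1.565000 + 1.900000)/2 = 1.732500
  f(c_2) = f(1.732500) = 0.120704
  f(a) × f(c) ≥ 0, new interval: [1.732500, 1.900000]

After 2 iteration(s), the approximation is c_2 = 1.732500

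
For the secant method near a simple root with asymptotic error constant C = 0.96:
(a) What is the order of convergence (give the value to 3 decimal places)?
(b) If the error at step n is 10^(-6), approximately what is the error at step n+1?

(a) Secant method has superlinear convergence with order φ = (1+√5)/2 ≈ 1.618.
    This means |e_{n+1}| ≈ C|e_n|^1.618.

(b) With |e_n| = 10^(-6) and C = 0.96:
    |e_{n+1}| ≈ 0.96 × (10^(-6))^1.618 = 0.96 × 10^(-9.71)

(a) ≈ 1.618 (golden ratio); (b) |e_{n+1}| ≈ 1.880e-10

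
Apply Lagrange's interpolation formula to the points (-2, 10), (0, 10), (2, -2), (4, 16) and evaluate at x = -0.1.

Lagrange interpolation formula:
P(x) = Σ yᵢ × Lᵢ(x)
where Lᵢ(x) = Π_{j≠i} (x - xⱼ)/(xᵢ - xⱼ)

L_0(-0.1) = (-0.1 - 0)/(-2 - 0) × (-0.1 - 2)/(-2 - 2) × (-0.1 - 4)/(-2 - 4) = 0.017937
L_1(-0.1) = (-0.1 - (-2))/(0 - (-2)) × (-0.1 - 2)/(0 - 2) × (-0.1 - 4)/(0 - 4) = 1.022437
L_2(-0.1) = (-0.1 - (-2))/(2 - (-2)) × (-0.1 - 0)/(2 - 0) × (-0.1 - 4)/(2 - 4) = -0.048687
L_3(-0.1) = (-0.1 - (-2))/(4 - (-2)) × (-0.1 - 0)/(4 - 0) × (-0.1 - 2)/(4 - 2) = 0.008313

P(-0.1) = 10×L_0(-0.1) + 10×L_1(-0.1) + (-2)×L_2(-0.1) + 16×L_3(-0.1)
P(-0.1) = 10.634125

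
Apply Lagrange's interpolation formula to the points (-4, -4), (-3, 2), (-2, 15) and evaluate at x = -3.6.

Lagrange interpolation formula:
P(x) = Σ yᵢ × Lᵢ(x)
where Lᵢ(x) = Π_{j≠i} (x - xⱼ)/(xᵢ - xⱼ)

L_0(-3.6) = (-3.6 - (-3))/(-4 - (-3)) × (-3.6 - (-2))/(-4 - (-2)) = 0.480000
L_1(-3.6) = (-3.6 - (-4))/(-3 - (-4)) × (-3.6 - (-2))/(-3 - (-2)) = 0.640000
L_2(-3.6) = (-3.6 - (-4))/(-2 - (-4)) × (-3.6 - (-3))/(-2 - (-3)) = -0.120000

P(-3.6) = (-4)×L_0(-3.6) + 2×L_1(-3.6) + 15×L_2(-3.6)
P(-3.6) = -2.440000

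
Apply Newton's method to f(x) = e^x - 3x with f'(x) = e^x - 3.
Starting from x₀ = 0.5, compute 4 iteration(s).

f(x) = e^x - 3x
f'(x) = e^x - 3
x₀ = 0.5

Newton-Raphson formula: x_{n+1} = x_n - f(x_n)/f'(x_n)

Iteration 1:
  f(0.500000) = 0.148721
  f'(0.500000) = -1.351279
  x_1 = 0.500000 - 0.148721/(-1.351279) = 0.610060
Iteration 2:
  f(0.610060) = 0.010362
  f'(0.610060) = -1.159459
  x_2 = 0.610060 - 0.010362/(-1.159459) = 0.618997
Iteration 3:
  f(0.618997) = 0.000074
  f'(0.618997) = -1.142936
  x_3 = 0.618997 - 0.000074/(-1.142936) = 0.619061
Iteration 4:
  f(0.619061) = 0.000000
  f'(0.619061) = -1.142816
  x_4 = 0.619061 - 0.000000/(-1.142816) = 0.619061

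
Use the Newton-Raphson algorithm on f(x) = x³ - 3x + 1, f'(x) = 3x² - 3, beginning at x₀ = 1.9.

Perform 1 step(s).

f(x) = x³ - 3x + 1
f'(x) = 3x² - 3
x₀ = 1.9

Newton-Raphson formula: x_{n+1} = x_n - f(x_n)/f'(x_n)

Iteration 1:
  f(1.900000) = 2.159000
  f'(1.900000) = 7.830000
  x_1 = 1.900000 - 2.159000/7.830000 = 1.624266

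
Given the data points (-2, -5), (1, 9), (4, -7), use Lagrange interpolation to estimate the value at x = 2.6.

Lagrange interpolation formula:
P(x) = Σ yᵢ × Lᵢ(x)
where Lᵢ(x) = Π_{j≠i} (x - xⱼ)/(xᵢ - xⱼ)

L_0(2.6) = (2.6 - 1)/(-2 - 1) × (2.6 - 4)/(-2 - 4) = -0.124444
L_1(2.6) = (2.6 - (-2))/(1 - (-2)) × (2.6 - 4)/(1 - 4) = 0.715556
L_2(2.6) = (2.6 - (-2))/(4 - (-2)) × (2.6 - 1)/(4 - 1) = 0.408889

P(2.6) = (-5)×L_0(2.6) + 9×L_1(2.6) + (-7)×L_2(2.6)
P(2.6) = 4.200000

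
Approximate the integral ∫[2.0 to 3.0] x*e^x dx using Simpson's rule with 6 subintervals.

f(x) = x*e^x
a = 2.0, b = 3.0, n = 6
h = (b - a)/n = 0.166667

Simpson's rule: (h/3)[f(x₀) + 4f(x₁) + 2f(x₂) + ... + f(xₙ)]

x_0 = 2.0000, f(x_0) = 14.778112, coefficient = 1
x_1 = 2.1667, f(x_1) = 18.913133, coefficient = 4
x_2 = 2.3333, f(x_2) = 24.061937, coefficient = 2
x_3 = 2.5000, f(x_3) = 30.456235, coefficient = 4
x_4 = 2.6667, f(x_4) = 38.378443, coefficient = 2
x_5 = 2.8333, f(x_5) = 48.172446, coefficient = 4
x_6 = 3.0000, f(x_6) = 60.256611, coefficient = 1

I ≈ (0.166667/3) × 590.082740 = 32.782374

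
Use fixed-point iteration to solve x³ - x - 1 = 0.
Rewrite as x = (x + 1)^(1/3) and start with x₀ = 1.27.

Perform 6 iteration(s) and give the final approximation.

Equation: x³ - x - 1 = 0
Fixed-point form: x = (x + 1)^(1/3)
x₀ = 1.27

x_1 = g(1.270000) = 1.314242
x_2 = g(1.314242) = 1.322725
x_3 = g(1.322725) = 1.324339
x_4 = g(1.324339) = 1.324646
x_5 = g(1.324646) = 1.324704
x_6 = g(1.324704) = 1.324715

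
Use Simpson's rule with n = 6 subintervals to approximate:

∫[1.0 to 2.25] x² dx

f(x) = x²
a = 1.0, b = 2.25, n = 6
h = (b - a)/n = 0.208333

Simpson's rule: (h/3)[f(x₀) + 4f(x₁) + 2f(x₂) + ... + f(xₙ)]

x_0 = 1.0000, f(x_0) = 1.000000, coefficient = 1
x_1 = 1.2083, f(x_1) = 1.460069, coefficient = 4
x_2 = 1.4167, f(x_2) = 2.006944, coefficient = 2
x_3 = 1.6250, f(x_3) = 2.640625, coefficient = 4
x_4 = 1.8333, f(x_4) = 3.361111, coefficient = 2
x_5 = 2.0417, f(x_5) = 4.168403, coefficient = 4
x_6 = 2.2500, f(x_6) = 5.062500, coefficient = 1

I ≈ (0.208333/3) × 49.875000 = 3.463542
Exact value: 3.463542
Error: 0.000000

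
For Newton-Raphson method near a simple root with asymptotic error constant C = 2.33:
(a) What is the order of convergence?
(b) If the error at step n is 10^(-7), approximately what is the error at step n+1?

(a) Newton-Raphson has quadratic (order 2) convergence near simple roots.
    This means |e_{n+1}| ≈ C|e_n|².

(b) With |e_n| = 10^(-7) and C = 2.33:
    |e_{n+1}| ≈ 2.33 × (10^(-7))² = 2.33 × 10^(-14)

(a) 2 (quadratic); (b) |e_{n+1}| ≈ 2.330e-14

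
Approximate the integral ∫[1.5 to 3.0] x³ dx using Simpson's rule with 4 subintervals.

f(x) = x³
a = 1.5, b = 3.0, n = 4
h = (b - a)/n = 0.375000

Simpson's rule: (h/3)[f(x₀) + 4f(x₁) + 2f(x₂) + ... + f(xₙ)]

x_0 = 1.5000, f(x_0) = 3.375000, coefficient = 1
x_1 = 1.8750, f(x_1) = 6.591797, coefficient = 4
x_2 = 2.2500, f(x_2) = 11.390625, coefficient = 2
x_3 = 2.6250, f(x_3) = 18.087891, coefficient = 4
x_4 = 3.0000, f(x_4) = 27.000000, coefficient = 1

I ≈ (0.375000/3) × 151.875000 = 18.984375
Exact value: 18.984375
Error: 0.000000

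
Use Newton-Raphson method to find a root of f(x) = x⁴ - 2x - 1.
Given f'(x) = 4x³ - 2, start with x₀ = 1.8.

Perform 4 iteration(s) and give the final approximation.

f(x) = x⁴ - 2x - 1
f'(x) = 4x³ - 2
x₀ = 1.8

Newton-Raphson formula: x_{n+1} = x_n - f(x_n)/f'(x_n)

Iteration 1:
  f(1.800000) = 5.897600
  f'(1.800000) = 21.328000
  x_1 = 1.800000 - 5.897600/21.328000 = 1.523481
Iteration 2:
  f(1.523481) = 1.340051
  f'(1.523481) = 12.143960
  x_2 = 1.523481 - 1.340051/12.143960 = 1.413134
Iteration 3:
  f(1.413134) = 0.161530
  f'(1.413134) = 9.287812
  x_3 = 1.413134 - 0.161530/9.287812 = 1.395742
Iteration 4:
  f(1.395742) = 0.003594
  f'(1.395742) = 8.876160
  x_4 = 1.395742 - 0.003594/8.876160 = 1.395337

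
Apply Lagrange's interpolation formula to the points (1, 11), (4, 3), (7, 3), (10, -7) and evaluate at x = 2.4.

Lagrange interpolation formula:
P(x) = Σ yᵢ × Lᵢ(x)
where Lᵢ(x) = Π_{j≠i} (x - xⱼ)/(xᵢ - xⱼ)

L_0(2.4) = (2.4 - 4)/(1 - 4) × (2.4 - 7)/(1 - 7) × (2.4 - 10)/(1 - 10) = 0.345284
L_1(2.4) = (2.4 - 1)/(4 - 1) × (2.4 - 7)/(4 - 7) × (2.4 - 10)/(4 - 10) = 0.906370
L_2(2.4) = (2.4 - 1)/(7 - 1) × (2.4 - 4)/(7 - 4) × (2.4 - 10)/(7 - 10) = -0.315259
L_3(2.4) = (2.4 - 1)/(10 - 1) × (2.4 - 4)/(10 - 4) × (2.4 - 7)/(10 - 7) = 0.063605

P(2.4) = 11×L_0(2.4) + 3×L_1(2.4) + 3×L_2(2.4) + (-7)×L_3(2.4)
P(2.4) = 5.126222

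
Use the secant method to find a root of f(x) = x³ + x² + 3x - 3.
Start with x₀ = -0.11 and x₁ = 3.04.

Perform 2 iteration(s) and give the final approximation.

f(x) = x³ + x² + 3x - 3
x₀ = -0.11, x₁ = 3.04

Secant formula: x_{n+1} = x_n - f(x_n)(x_n - x_{n-1})/(f(x_n) - f(x_{n-1}))

Iteration 1:
  f(-0.110000) = -3.319231
  f(3.040000) = 43.456064
  x_2 = 3.040000 - 43.456064×(3.040000 - (-0.110000))/(43.456064 - (-3.319231))
       = 0.113528
Iteration 2:
  f(3.040000) = 43.456064
  f(0.113528) = -2.645065
  x_3 = 0.113528 - (-2.645065)×(0.113528 - 3.040000)/(-2.645065 - 43.456064)
       = 0.281435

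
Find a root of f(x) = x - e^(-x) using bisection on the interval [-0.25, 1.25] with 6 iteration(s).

f(x) = x - e^(-x)
Initial interval: [-0.25, 1.25]

Iteration 1:
  c_1 = (-0.250000 + 1.250000)/2 = 0.500000
  f(c_1) = f(0.500000) = -0.106531
  f(a) × f(c) ≥ 0, new interval: [0.500000, 1.250000]
Iteration 2:
  c_2 = (0.500000 + 1.250000)/2 = 0.875000
  f(c_2) = f(0.875000) = 0.458138
  f(a) × f(c) < 0, new interval: [0.500000, 0.875000]
Iteration 3:
  c_3 = (0.500000 + 0.875000)/2 = 0.687500
  f(c_3) = f(0.687500) = 0.184668
  f(a) × f(c) < 0, new interval: [0.500000, 0.687500]
Iteration 4:
  c_4 = (0.500000 + 0.687500)/2 = 0.593750
  f(c_4) = f(0.593750) = 0.041498
  f(a) × f(c) < 0, new interval: [0.500000, 0.593750]
Iteration 5:
  c_5 = (0.500000 + 0.593750)/2 = 0.546875
  f(c_5) = f(0.546875) = -0.031881
  f(a) × f(c) ≥ 0, new interval: [0.546875, 0.593750]
Iteration 6:
  c_6 = (0.546875 + 0.593750)/2 = 0.570312
  f(c_6) = f(0.570312) = 0.004964
  f(a) × f(c) < 0, new interval: [0.546875, 0.570312]

After 6 iteration(s), the approximation is c_6 = 0.570312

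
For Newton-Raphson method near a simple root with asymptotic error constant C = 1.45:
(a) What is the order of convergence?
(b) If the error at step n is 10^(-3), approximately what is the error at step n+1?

(a) Newton-Raphson has quadratic (order 2) convergence near simple roots.
    This means |e_{n+1}| ≈ C|e_n|².

(b) With |e_n| = 10^(-3) and C = 1.45:
    |e_{n+1}| ≈ 1.45 × (10^(-3))² = 1.45 × 10^(-6)

(a) 2 (quadratic); (b) |e_{n+1}| ≈ 1.450e-06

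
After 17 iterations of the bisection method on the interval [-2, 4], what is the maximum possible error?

Bisection error bound: |error| ≤ (b-a)/2^n
|error| ≤ (4 - (-2))/2^17 = 6/2^17
|error| ≤ 0.0000457764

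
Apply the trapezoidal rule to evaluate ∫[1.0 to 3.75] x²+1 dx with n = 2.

f(x) = x²+1
a = 1.0, b = 3.75, n = 2
h = (b - a)/n = 1.375000

Trapezoidal rule: (h/2)[f(x₀) + 2f(x₁) + 2f(x₂) + ... + f(xₙ)]

x_0 = 1.0000, f(x_0) = 2.000000, coefficient = 1
x_1 = 2.3750, f(x_1) = 6.640625, coefficient = 2
x_2 = 3.7500, f(x_2) = 15.062500, coefficient = 1

I ≈ (1.375000/2) × 30.343750 = 20.861328
Exact value: 19.994792
Error: 0.866536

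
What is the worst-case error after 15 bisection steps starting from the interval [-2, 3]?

Bisection error bound: |error| ≤ (b-a)/2^n
|error| ≤ (3 - (-2))/2^15 = 5/2^15
|error| ≤ 0.0001525879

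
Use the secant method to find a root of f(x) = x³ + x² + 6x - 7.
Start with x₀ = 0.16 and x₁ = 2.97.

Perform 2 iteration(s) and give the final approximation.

f(x) = x³ + x² + 6x - 7
x₀ = 0.16, x₁ = 2.97

Secant formula: x_{n+1} = x_n - f(x_n)(x_n - x_{n-1})/(f(x_n) - f(x_{n-1}))

Iteration 1:
  f(0.160000) = -6.010304
  f(2.970000) = 45.838973
  x_2 = 2.970000 - 45.838973×(2.970000 - 0.160000)/(45.838973 - (-6.010304))
       = 0.485732
Iteration 2:
  f(2.970000) = 45.838973
  f(0.485732) = -3.735073
  x_3 = 0.485732 - (-3.735073)×(0.485732 - 2.970000)/(-3.735073 - 45.838973)
       = 0.672905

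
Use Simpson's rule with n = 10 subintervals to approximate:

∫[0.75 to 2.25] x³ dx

f(x) = x³
a = 0.75, b = 2.25, n = 10
h = (b - a)/n = 0.150000

Simpson's rule: (h/3)[f(x₀) + 4f(x₁) + 2f(x₂) + ... + f(xₙ)]

x_0 = 0.7500, f(x_0) = 0.421875, coefficient = 1
x_1 = 0.9000, f(x_1) = 0.729000, coefficient = 4
x_2 = 1.0500, f(x_2) = 1.157625, coefficient = 2
x_3 = 1.2000, f(x_3) = 1.728000, coefficient = 4
x_4 = 1.3500, f(x_4) = 2.460375, coefficient = 2
x_5 = 1.5000, f(x_5) = 3.375000, coefficient = 4
x_6 = 1.6500, f(x_6) = 4.492125, coefficient = 2
x_7 = 1.8000, f(x_7) = 5.832000, coefficient = 4
x_8 = 1.9500, f(x_8) = 7.414875, coefficient = 2
x_9 = 2.1000, f(x_9) = 9.261000, coefficient = 4
x_10 = 2.2500, f(x_10) = 11.390625, coefficient = 1

I ≈ (0.150000/3) × 126.562500 = 6.328125
Exact value: 6.328125
Error: 0.000000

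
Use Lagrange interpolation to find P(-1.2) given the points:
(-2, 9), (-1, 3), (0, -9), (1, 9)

Lagrange interpolation formula:
P(x) = Σ yᵢ × Lᵢ(x)
where Lᵢ(x) = Π_{j≠i} (x - xⱼ)/(xᵢ - xⱼ)

L_0(-1.2) = (-1.2 - (-1))/(-2 - (-1)) × (-1.2 - 0)/(-2 - 0) × (-1.2 - 1)/(-2 - 1) = 0.088000
L_1(-1.2) = (-1.2 - (-2))/(-1 - (-2)) × (-1.2 - 0)/(-1 - 0) × (-1.2 - 1)/(-1 - 1) = 1.056000
L_2(-1.2) = (-1.2 - (-2))/(0 - (-2)) × (-1.2 - (-1))/(0 - (-1)) × (-1.2 - 1)/(0 - 1) = -0.176000
L_3(-1.2) = (-1.2 - (-2))/(1 - (-2)) × (-1.2 - (-1))/(1 - (-1)) × (-1.2 - 0)/(1 - 0) = 0.032000

P(-1.2) = 9×L_0(-1.2) + 3×L_1(-1.2) + (-9)×L_2(-1.2) + 9×L_3(-1.2)
P(-1.2) = 5.832000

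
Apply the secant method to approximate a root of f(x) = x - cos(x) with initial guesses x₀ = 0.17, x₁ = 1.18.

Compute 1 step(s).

f(x) = x - cos(x)
x₀ = 0.17, x₁ = 1.18

Secant formula: x_{n+1} = x_n - f(x_n)(x_n - x_{n-1})/(f(x_n) - f(x_{n-1}))

Iteration 1:
  f(0.170000) = -0.815585
  f(1.180000) = 0.799075
  x_2 = 1.180000 - 0.799075×(1.180000 - 0.170000)/(0.799075 - (-0.815585))
       = 0.680164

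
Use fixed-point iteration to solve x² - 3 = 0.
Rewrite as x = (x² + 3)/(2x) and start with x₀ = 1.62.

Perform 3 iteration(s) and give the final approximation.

Equation: x² - 3 = 0
Fixed-point form: x = (x² + 3)/(2x)
x₀ = 1.62

x_1 = g(1.620000) = 1.735926
x_2 = g(1.735926) = 1.732055
x_3 = g(1.732055) = 1.732051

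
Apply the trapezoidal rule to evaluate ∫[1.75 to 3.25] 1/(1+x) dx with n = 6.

f(x) = 1/(1+x)
a = 1.75, b = 3.25, n = 6
h = (b - a)/n = 0.250000

Trapezoidal rule: (h/2)[f(x₀) + 2f(x₁) + 2f(x₂) + ... + f(xₙ)]

x_0 = 1.7500, f(x_0) = 0.363636, coefficient = 1
x_1 = 2.0000, f(x_1) = 0.333333, coefficient = 2
x_2 = 2.2500, f(x_2) = 0.307692, coefficient = 2
x_3 = 2.5000, f(x_3) = 0.285714, coefficient = 2
x_4 = 2.7500, f(x_4) = 0.266667, coefficient = 2
x_5 = 3.0000, f(x_5) = 0.250000, coefficient = 2
x_6 = 3.2500, f(x_6) = 0.235294, coefficient = 1

I ≈ (0.250000/2) × 3.485744 = 0.435718
Exact value: 0.435318
Error: 0.000400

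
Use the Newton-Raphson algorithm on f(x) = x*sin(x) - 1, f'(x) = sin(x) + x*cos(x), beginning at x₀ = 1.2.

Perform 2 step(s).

f(x) = x*sin(x) - 1
f'(x) = sin(x) + x*cos(x)
x₀ = 1.2

Newton-Raphson formula: x_{n+1} = x_n - f(x_n)/f'(x_n)

Iteration 1:
  f(1.200000) = 0.118447
  f'(1.200000) = 1.366868
  x_1 = 1.200000 - 0.118447/1.366868 = 1.113344
Iteration 2:
  f(1.113344) = -0.001129
  f'(1.113344) = 1.388904
  x_2 = 1.113344 - (-0.001129)/1.388904 = 1.114157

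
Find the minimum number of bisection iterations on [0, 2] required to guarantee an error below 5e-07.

We need (b-a)/2^n ≤ 5e-07
(2 - 0)/2^n ≤ 5e-07
2/2^n ≤ 5e-07
2^n ≥ 4000000
n ≥ log₂(4000000) = 21.93
n ≥ 22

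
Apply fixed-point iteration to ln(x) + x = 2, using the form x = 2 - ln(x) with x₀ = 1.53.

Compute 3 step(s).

Equation: ln(x) + x = 2
Fixed-point form: x = 2 - ln(x)
x₀ = 1.53

x_1 = g(1.530000) = 1.574732
x_2 = g(1.574732) = 1.545915
x_3 = g(1.545915) = 1.564384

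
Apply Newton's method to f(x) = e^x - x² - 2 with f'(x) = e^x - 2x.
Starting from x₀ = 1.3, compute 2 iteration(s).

f(x) = e^x - x² - 2
f'(x) = e^x - 2x
x₀ = 1.3

Newton-Raphson formula: x_{n+1} = x_n - f(x_n)/f'(x_n)

Iteration 1:
  f(1.300000) = -0.020703
  f'(1.300000) = 1.069297
  x_1 = 1.300000 - (-0.020703)/1.069297 = 1.319362
Iteration 2:
  f(1.319362) = 0.000317
  f'(1.319362) = 1.102309
  x_2 = 1.319362 - 0.000317/1.102309 = 1.319074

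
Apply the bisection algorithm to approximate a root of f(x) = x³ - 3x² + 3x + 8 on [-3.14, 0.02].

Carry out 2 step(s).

f(x) = x³ - 3x² + 3x + 8
Initial interval: [-3.14, 0.02]

Iteration 1:
  c_1 = (-3.140000 + 0.020000)/2 = -1.560000
  f(c_1) = f(-1.560000) = -7.777216
  f(a) × f(c) ≥ 0, new interval: [-1.560000, 0.020000]
Iteration 2:
  c_2 = (-1.560000 + 0.020000)/2 = -0.770000
  f(c_2) = f(-0.770000) = 3.454767
  f(a) × f(c) < 0, new interval: [-1.560000, -0.770000]

After 2 iteration(s), the approximation is c_2 = -0.770000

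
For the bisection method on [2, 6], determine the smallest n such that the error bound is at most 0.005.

We need (b-a)/2^n ≤ 0.005
(6 - 2)/2^n ≤ 0.005
4/2^n ≤ 0.005
2^n ≥ 800
n ≥ log₂(800) = 9.64
n ≥ 10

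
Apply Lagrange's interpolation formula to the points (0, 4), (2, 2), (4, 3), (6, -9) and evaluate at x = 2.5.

Lagrange interpolation formula:
P(x) = Σ yᵢ × Lᵢ(x)
where Lᵢ(x) = Π_{j≠i} (x - xⱼ)/(xᵢ - xⱼ)

L_0(2.5) = (2.5 - 2)/(0 - 2) × (2.5 - 4)/(0 - 4) × (2.5 - 6)/(0 - 6) = -0.054688
L_1(2.5) = (2.5 - 0)/(2 - 0) × (2.5 - 4)/(2 - 4) × (2.5 - 6)/(2 - 6) = 0.820312
L_2(2.5) = (2.5 - 0)/(4 - 0) × (2.5 - 2)/(4 - 2) × (2.5 - 6)/(4 - 6) = 0.273438
L_3(2.5) = (2.5 - 0)/(6 - 0) × (2.5 - 2)/(6 - 2) × (2.5 - 4)/(6 - 4) = -0.039062

P(2.5) = 4×L_0(2.5) + 2×L_1(2.5) + 3×L_2(2.5) + (-9)×L_3(2.5)
P(2.5) = 2.593750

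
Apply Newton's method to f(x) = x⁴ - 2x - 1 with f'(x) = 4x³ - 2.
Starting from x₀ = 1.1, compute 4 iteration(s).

f(x) = x⁴ - 2x - 1
f'(x) = 4x³ - 2
x₀ = 1.1

Newton-Raphson formula: x_{n+1} = x_n - f(x_n)/f'(x_n)

Iteration 1:
  f(1.100000) = -1.735900
  f'(1.100000) = 3.324000
  x_1 = 1.100000 - (-1.735900)/3.324000 = 1.622232
Iteration 2:
  f(1.622232) = 2.681051
  f'(1.622232) = 15.076509
  x_2 = 1.622232 - 2.681051/15.076509 = 1.444403
Iteration 3:
  f(1.444403) = 0.463837
  f'(1.444403) = 10.053820
  x_3 = 1.444403 - 0.463837/10.053820 = 1.398267
Iteration 4:
  f(1.398267) = 0.026081
  f'(1.398267) = 8.935293
  x_4 = 1.398267 - 0.026081/8.935293 = 1.395348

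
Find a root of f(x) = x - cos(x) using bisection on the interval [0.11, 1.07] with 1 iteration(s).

f(x) = x - cos(x)
Initial interval: [0.11, 1.07]

Iteration 1:
  c_1 = (0.110000 + 1.070000)/2 = 0.590000
  f(c_1) = f(0.590000) = -0.240941
  f(a) × f(c) ≥ 0, new interval: [0.590000, 1.070000]

After 1 iteration(s), the approximation is c_1 = 0.590000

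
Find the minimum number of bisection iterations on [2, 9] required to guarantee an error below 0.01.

We need (b-a)/2^n ≤ 0.01
(9 - 2)/2^n ≤ 0.01
7/2^n ≤ 0.01
2^n ≥ 700
n ≥ log₂(700) = 9.45
n ≥ 10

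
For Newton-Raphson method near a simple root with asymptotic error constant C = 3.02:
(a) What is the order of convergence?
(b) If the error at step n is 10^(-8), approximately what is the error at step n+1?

(a) Newton-Raphson has quadratic (order 2) convergence near simple roots.
    This means |e_{n+1}| ≈ C|e_n|².

(b) With |e_n| = 10^(-8) and C = 3.02:
    |e_{n+1}| ≈ 3.02 × (10^(-8))² = 3.02 × 10^(-16)

(a) 2 (quadratic); (b) |e_{n+1}| ≈ 3.020e-16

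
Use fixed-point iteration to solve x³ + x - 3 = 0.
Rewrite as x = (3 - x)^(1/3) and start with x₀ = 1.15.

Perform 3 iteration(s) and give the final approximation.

Equation: x³ + x - 3 = 0
Fixed-point form: x = (3 - x)^(1/3)
x₀ = 1.15

x_1 = g(1.150000) = 1.227601
x_2 = g(1.227601) = 1.210191
x_3 = g(1.210191) = 1.214140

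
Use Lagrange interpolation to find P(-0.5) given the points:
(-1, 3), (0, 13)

Lagrange interpolation formula:
P(x) = Σ yᵢ × Lᵢ(x)
where Lᵢ(x) = Π_{j≠i} (x - xⱼ)/(xᵢ - xⱼ)

L_0(-0.5) = (-0.5 - 0)/(-1 - 0) = 0.500000
L_1(-0.5) = (-0.5 - (-1))/(0 - (-1)) = 0.500000

P(-0.5) = 3×L_0(-0.5) + 13×L_1(-0.5)
P(-0.5) = 8.000000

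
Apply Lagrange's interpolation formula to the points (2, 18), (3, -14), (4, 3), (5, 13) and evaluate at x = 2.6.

Lagrange interpolation formula:
P(x) = Σ yᵢ × Lᵢ(x)
where Lᵢ(x) = Π_{j≠i} (x - xⱼ)/(xᵢ - xⱼ)

L_0(2.6) = (2.6 - 3)/(2 - 3) × (2.6 - 4)/(2 - 4) × (2.6 - 5)/(2 - 5) = 0.224000
L_1(2.6) = (2.6 - 2)/(3 - 2) × (2.6 - 4)/(3 - 4) × (2.6 - 5)/(3 - 5) = 1.008000
L_2(2.6) = (2.6 - 2)/(4 - 2) × (2.6 - 3)/(4 - 3) × (2.6 - 5)/(4 - 5) = -0.288000
L_3(2.6) = (2.6 - 2)/(5 - 2) × (2.6 - 3)/(5 - 3) × (2.6 - 4)/(5 - 4) = 0.056000

P(2.6) = 18×L_0(2.6) + (-14)×L_1(2.6) + 3×L_2(2.6) + 13×L_3(2.6)
P(2.6) = -10.216000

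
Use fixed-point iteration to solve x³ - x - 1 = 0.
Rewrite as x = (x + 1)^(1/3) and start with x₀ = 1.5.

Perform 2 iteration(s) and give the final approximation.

Equation: x³ - x - 1 = 0
Fixed-point form: x = (x + 1)^(1/3)
x₀ = 1.5

x_1 = g(1.500000) = 1.357209
x_2 = g(1.357209) = 1.330861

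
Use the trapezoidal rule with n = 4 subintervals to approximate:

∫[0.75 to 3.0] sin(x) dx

f(x) = sin(x)
a = 0.75, b = 3.0, n = 4
h = (b - a)/n = 0.562500

Trapezoidal rule: (h/2)[f(x₀) + 2f(x₁) + 2f(x₂) + ... + f(xₙ)]

x_0 = 0.7500, f(x_0) = 0.681639, coefficient = 1
x_1 = 1.3125, f(x_1) = 0.966827, coefficient = 2
x_2 = 1.8750, f(x_2) = 0.954086, coefficient = 2
x_3 = 2.4375, f(x_3) = 0.647343, coefficient = 2
x_4 = 3.0000, f(x_4) = 0.141120, coefficient = 1

I ≈ (0.562500/2) × 5.959268 = 1.676044
Exact value: 1.721681
Error: 0.045637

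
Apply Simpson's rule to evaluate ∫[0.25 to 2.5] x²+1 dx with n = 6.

f(x) = x²+1
a = 0.25, b = 2.5, n = 6
h = (b - a)/n = 0.375000

Simpson's rule: (h/3)[f(x₀) + 4f(x₁) + 2f(x₂) + ... + f(xₙ)]

x_0 = 0.2500, f(x_0) = 1.062500, coefficient = 1
x_1 = 0.6250, f(x_1) = 1.390625, coefficient = 4
x_2 = 1.0000, f(x_2) = 2.000000, coefficient = 2
x_3 = 1.3750, f(x_3) = 2.890625, coefficient = 4
x_4 = 1.7500, f(x_4) = 4.062500, coefficient = 2
x_5 = 2.1250, f(x_5) = 5.515625, coefficient = 4
x_6 = 2.5000, f(x_6) = 7.250000, coefficient = 1

I ≈ (0.375000/3) × 59.625000 = 7.453125
Exact value: 7.453125
Error: 0.000000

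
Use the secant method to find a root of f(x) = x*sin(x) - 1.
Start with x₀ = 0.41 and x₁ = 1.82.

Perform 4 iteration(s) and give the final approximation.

f(x) = x*sin(x) - 1
x₀ = 0.41, x₁ = 1.82

Secant formula: x_{n+1} = x_n - f(x_n)(x_n - x_{n-1})/(f(x_n) - f(x_{n-1}))

Iteration 1:
  f(0.410000) = -0.836570
  f(1.820000) = 0.763779
  x_2 = 1.820000 - 0.763779×(1.820000 - 0.410000)/(0.763779 - (-0.836570))
       = 1.147067
Iteration 2:
  f(1.820000) = 0.763779
  f(1.147067) = 0.045622
  x_3 = 1.147067 - 0.045622×(1.147067 - 1.820000)/(0.045622 - 0.763779)
       = 1.104317
Iteration 3:
  f(1.147067) = 0.045622
  f(1.104317) = -0.013671
  x_4 = 1.104317 - (-0.013671)×(1.104317 - 1.147067)/(-0.013671 - 0.045622)
       = 1.114174
Iteration 4:
  f(1.104317) = -0.013671
  f(1.114174) = 0.000023
  x_5 = 1.114174 - 0.000023×(1.114174 - 1.104317)/(0.000023 - (-0.013671))
       = 1.114157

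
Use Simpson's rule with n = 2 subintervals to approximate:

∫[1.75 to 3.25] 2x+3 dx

f(x) = 2x+3
a = 1.75, b = 3.25, n = 2
h = (b - a)/n = 0.750000

Simpson's rule: (h/3)[f(x₀) + 4f(x₁) + 2f(x₂) + ... + f(xₙ)]

x_0 = 1.7500, f(x_0) = 6.500000, coefficient = 1
x_1 = 2.5000, f(x_1) = 8.000000, coefficient = 4
x_2 = 3.2500, f(x_2) = 9.500000, coefficient = 1

I ≈ (0.750000/3) × 48.000000 = 12.000000
Exact value: 12.000000
Error: 0.000000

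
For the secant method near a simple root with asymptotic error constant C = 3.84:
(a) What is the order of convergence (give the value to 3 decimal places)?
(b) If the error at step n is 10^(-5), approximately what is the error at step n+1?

(a) Secant method has superlinear convergence with order φ = (1+√5)/2 ≈ 1.618.
    This means |e_{n+1}| ≈ C|e_n|^1.618.

(b) With |e_n| = 10^(-5) and C = 3.84:
    |e_{n+1}| ≈ 3.84 × (10^(-5))^1.618 = 3.84 × 10^(-8.09)

(a) ≈ 1.618 (golden ratio); (b) |e_{n+1}| ≈ 3.120e-08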